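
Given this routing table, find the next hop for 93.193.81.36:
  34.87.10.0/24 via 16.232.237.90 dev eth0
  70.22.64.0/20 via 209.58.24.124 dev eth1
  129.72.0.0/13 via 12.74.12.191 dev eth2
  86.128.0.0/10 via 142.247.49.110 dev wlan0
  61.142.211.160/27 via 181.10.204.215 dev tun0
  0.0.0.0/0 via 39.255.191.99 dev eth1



Longest prefix match for 93.193.81.36:
  /24 34.87.10.0: no
  /20 70.22.64.0: no
  /13 129.72.0.0: no
  /10 86.128.0.0: no
  /27 61.142.211.160: no
  /0 0.0.0.0: MATCH
Selected: next-hop 39.255.191.99 via eth1 (matched /0)


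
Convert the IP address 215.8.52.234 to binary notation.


215 = 11010111
8 = 00001000
52 = 00110100
234 = 11101010
Binary: 11010111.00001000.00110100.11101010


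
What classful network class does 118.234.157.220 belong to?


First octet: 118
Binary: 01110110
0xxxxxxx -> Class A (1-126)
Class A, default mask 255.0.0.0 (/8)


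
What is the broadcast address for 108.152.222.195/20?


Network: 108.152.208.0/20
Host bits = 12
Set all host bits to 1:
Broadcast: 108.152.223.255


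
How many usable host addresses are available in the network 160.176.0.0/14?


Host bits = 32 - 14 = 18
Total addresses = 2^18 = 262144
Usable = total - 2 (network and broadcast)
Usable hosts: 262142


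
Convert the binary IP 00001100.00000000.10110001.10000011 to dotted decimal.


00001100 = 12
00000000 = 0
10110001 = 177
10000011 = 131
IP: 12.0.177.131


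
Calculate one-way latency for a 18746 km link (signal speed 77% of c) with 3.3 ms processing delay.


Speed = 0.77 * 3e5 km/s = 231000 km/s
Propagation delay = 18746 / 231000 = 0.0812 s = 81.1515 ms
Processing delay = 3.3 ms
Total one-way latency = 84.4515 ms


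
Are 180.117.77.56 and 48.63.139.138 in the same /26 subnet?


Mask: 255.255.255.192
180.117.77.56 AND mask = 180.117.77.0
48.63.139.138 AND mask = 48.63.139.128
No, different subnets (180.117.77.0 vs 48.63.139.128)


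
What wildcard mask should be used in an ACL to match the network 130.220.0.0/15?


Subnet mask: 255.254.0.0
Wildcard = 255.255.255.255 - subnet mask
255 - 255 = 0
255 - 254 = 1
255 - 0 = 255
255 - 0 = 255
Wildcard: 0.1.255.255


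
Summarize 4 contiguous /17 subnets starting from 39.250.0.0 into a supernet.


Original prefix: /17
Number of subnets: 4 = 2^2
New prefix = 17 - 2 = 15
Supernet: 39.250.0.0/15


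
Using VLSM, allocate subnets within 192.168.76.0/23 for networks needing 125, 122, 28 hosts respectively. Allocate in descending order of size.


125 hosts -> /25 (126 usable): 192.168.76.0/25
122 hosts -> /25 (126 usable): 192.168.76.128/25
28 hosts -> /27 (30 usable): 192.168.77.0/27
Allocation: 192.168.76.0/25 (125 hosts, 126 usable); 192.168.76.128/25 (122 hosts, 126 usable); 192.168.77.0/27 (28 hosts, 30 usable)


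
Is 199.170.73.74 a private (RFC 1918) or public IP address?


RFC 1918 private ranges:
  10.0.0.0/8 (10.0.0.0 - 10.255.255.255)
  172.16.0.0/12 (172.16.0.0 - 172.31.255.255)
  192.168.0.0/16 (192.168.0.0 - 192.168.255.255)
Public (not in any RFC 1918 range)


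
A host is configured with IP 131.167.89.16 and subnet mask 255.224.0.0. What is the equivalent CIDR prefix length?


Binary: 11111111.11100000.00000000.00000000
Count leading 1s
Prefix: /11


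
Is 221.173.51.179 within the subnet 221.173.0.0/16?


Subnet network: 221.173.0.0
Test IP AND mask: 221.173.0.0
Yes, 221.173.51.179 is in 221.173.0.0/16


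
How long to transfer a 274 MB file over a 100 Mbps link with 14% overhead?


Effective throughput = 100 * (1 - 14/100) = 86 Mbps
File size in Mb = 274 * 8 = 2192 Mb
Time = 2192 / 86
Time = 25.4884 seconds


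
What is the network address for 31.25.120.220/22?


IP:   00011111.00011001.01111000.11011100
Mask: 11111111.11111111.11111100.00000000
AND operation:
Net:  00011111.00011001.01111000.00000000
Network: 31.25.120.0/22


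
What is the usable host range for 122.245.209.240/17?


Network: 122.245.128.0
Broadcast: 122.245.255.255
First usable = network + 1
Last usable = broadcast - 1
Range: 122.245.128.1 to 122.245.255.254


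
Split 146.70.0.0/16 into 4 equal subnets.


New prefix = 16 + 2 = 18
Each subnet has 16384 addresses
  146.70.0.0/18
  146.70.64.0/18
  146.70.128.0/18
  146.70.192.0/18
Subnets: 146.70.0.0/18, 146.70.64.0/18, 146.70.128.0/18, 146.70.192.0/18


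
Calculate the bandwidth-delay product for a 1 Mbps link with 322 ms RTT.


BDP = bandwidth * RTT
= 1 Mbps * 322 ms
= 1 * 1e6 * 322 / 1000 bits
= 322000 bits
= 40250 bytes
= 39.3066 KB
BDP = 322000 bits (40250 bytes)


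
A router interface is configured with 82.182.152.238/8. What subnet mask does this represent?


/8 means 8 network bits, 24 host bits
Binary: 11111111000000000000000000000000
Mask: 255.0.0.0


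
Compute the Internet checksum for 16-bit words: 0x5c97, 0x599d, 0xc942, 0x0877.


Sum all words (with carry folding):
+ 0x5c97 = 0x5c97
+ 0x599d = 0xb634
+ 0xc942 = 0x7f77
+ 0x0877 = 0x87ee
One's complement: ~0x87ee
Checksum = 0x7811


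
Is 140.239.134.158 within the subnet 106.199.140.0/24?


Subnet network: 106.199.140.0
Test IP AND mask: 140.239.134.0
No, 140.239.134.158 is not in 106.199.140.0/24


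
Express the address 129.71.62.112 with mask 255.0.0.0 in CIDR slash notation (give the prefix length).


Binary: 11111111.00000000.00000000.00000000
Count leading 1s
Prefix: /8


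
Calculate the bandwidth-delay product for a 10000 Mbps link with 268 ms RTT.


BDP = bandwidth * RTT
= 10000 Mbps * 268 ms
= 10000 * 1e6 * 268 / 1000 bits
= 2680000000 bits
= 335000000 bytes
= 327148.4375 KB
BDP = 2680000000 bits (335000000 bytes)


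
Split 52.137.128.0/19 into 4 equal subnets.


New prefix = 19 + 2 = 21
Each subnet has 2048 addresses
  52.137.128.0/21
  52.137.136.0/21
  52.137.144.0/21
  52.137.152.0/21
Subnets: 52.137.128.0/21, 52.137.136.0/21, 52.137.144.0/21, 52.137.152.0/21


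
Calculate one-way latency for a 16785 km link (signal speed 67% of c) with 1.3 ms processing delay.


Speed = 0.67 * 3e5 km/s = 201000 km/s
Propagation delay = 16785 / 201000 = 0.0835 s = 83.5075 ms
Processing delay = 1.3 ms
Total one-way latency = 84.8075 ms


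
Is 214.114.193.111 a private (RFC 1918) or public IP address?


RFC 1918 private ranges:
  10.0.0.0/8 (10.0.0.0 - 10.255.255.255)
  172.16.0.0/12 (172.16.0.0 - 172.31.255.255)
  192.168.0.0/16 (192.168.0.0 - 192.168.255.255)
Public (not in any RFC 1918 range)


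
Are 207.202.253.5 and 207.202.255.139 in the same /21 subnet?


Mask: 255.255.248.0
207.202.253.5 AND mask = 207.202.248.0
207.202.255.139 AND mask = 207.202.248.0
Yes, same subnet (207.202.248.0)


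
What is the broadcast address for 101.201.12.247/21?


Network: 101.201.8.0/21
Host bits = 11
Set all host bits to 1:
Broadcast: 101.201.15.255


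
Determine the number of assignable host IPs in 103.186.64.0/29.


Host bits = 32 - 29 = 3
Total addresses = 2^3 = 8
Usable = total - 2 (network and broadcast)
Usable hosts: 6


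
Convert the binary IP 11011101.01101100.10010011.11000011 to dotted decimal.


11011101 = 221
01101100 = 108
10010011 = 147
11000011 = 195
IP: 221.108.147.195


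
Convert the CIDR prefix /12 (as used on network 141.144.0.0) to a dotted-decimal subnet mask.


/12 means 12 network bits, 20 host bits
Binary: 11111111111100000000000000000000
Mask: 255.240.0.0


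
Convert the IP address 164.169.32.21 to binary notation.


164 = 10100100
169 = 10101001
32 = 00100000
21 = 00010101
Binary: 10100100.10101001.00100000.00010101


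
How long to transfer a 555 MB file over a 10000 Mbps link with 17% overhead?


Effective throughput = 10000 * (1 - 17/100) = 8300 Mbps
File size in Mb = 555 * 8 = 4440 Mb
Time = 4440 / 8300
Time = 0.5349 seconds


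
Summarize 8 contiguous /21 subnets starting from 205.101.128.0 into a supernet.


Original prefix: /21
Number of subnets: 8 = 2^3
New prefix = 21 - 3 = 18
Supernet: 205.101.128.0/18


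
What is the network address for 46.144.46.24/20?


IP:   00101110.10010000.00101110.00011000
Mask: 11111111.11111111.11110000.00000000
AND operation:
Net:  00101110.10010000.00100000.00000000
Network: 46.144.32.0/20


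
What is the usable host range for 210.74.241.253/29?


Network: 210.74.241.248
Broadcast: 210.74.241.255
First usable = network + 1
Last usable = broadcast - 1
Range: 210.74.241.249 to 210.74.241.254


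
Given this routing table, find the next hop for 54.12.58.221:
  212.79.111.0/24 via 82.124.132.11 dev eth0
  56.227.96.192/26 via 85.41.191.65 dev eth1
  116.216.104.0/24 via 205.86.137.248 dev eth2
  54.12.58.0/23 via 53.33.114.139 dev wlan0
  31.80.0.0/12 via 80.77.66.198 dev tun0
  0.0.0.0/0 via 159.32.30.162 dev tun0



Longest prefix match for 54.12.58.221:
  /24 212.79.111.0: no
  /26 56.227.96.192: no
  /24 116.216.104.0: no
  /23 54.12.58.0: MATCH
  /12 31.80.0.0: no
  /0 0.0.0.0: MATCH
Selected: next-hop 53.33.114.139 via wlan0 (matched /23)


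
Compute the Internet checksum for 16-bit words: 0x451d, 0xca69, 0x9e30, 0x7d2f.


Sum all words (with carry folding):
+ 0x451d = 0x451d
+ 0xca69 = 0x0f87
+ 0x9e30 = 0xadb7
+ 0x7d2f = 0x2ae7
One's complement: ~0x2ae7
Checksum = 0xd518


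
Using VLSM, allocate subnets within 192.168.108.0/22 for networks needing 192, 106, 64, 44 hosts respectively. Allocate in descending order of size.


192 hosts -> /24 (254 usable): 192.168.108.0/24
106 hosts -> /25 (126 usable): 192.168.109.0/25
64 hosts -> /25 (126 usable): 192.168.109.128/25
44 hosts -> /26 (62 usable): 192.168.110.0/26
Allocation: 192.168.108.0/24 (192 hosts, 254 usable); 192.168.109.0/25 (106 hosts, 126 usable); 192.168.109.128/25 (64 hosts, 126 usable); 192.168.110.0/26 (44 hosts, 62 usable)


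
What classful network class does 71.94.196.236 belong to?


First octet: 71
Binary: 01000111
0xxxxxxx -> Class A (1-126)
Class A, default mask 255.0.0.0 (/8)


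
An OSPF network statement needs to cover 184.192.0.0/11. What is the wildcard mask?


Subnet mask: 255.224.0.0
Wildcard = 255.255.255.255 - subnet mask
255 - 255 = 0
255 - 224 = 31
255 - 0 = 255
255 - 0 = 255
Wildcard: 0.31.255.255


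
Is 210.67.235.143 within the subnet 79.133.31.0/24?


Subnet network: 79.133.31.0
Test IP AND mask: 210.67.235.0
No, 210.67.235.143 is not in 79.133.31.0/24


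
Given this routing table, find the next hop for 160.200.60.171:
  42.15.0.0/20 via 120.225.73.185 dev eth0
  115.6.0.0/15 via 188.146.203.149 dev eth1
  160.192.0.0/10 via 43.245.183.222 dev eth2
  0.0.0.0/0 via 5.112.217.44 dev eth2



Longest prefix match for 160.200.60.171:
  /20 42.15.0.0: no
  /15 115.6.0.0: no
  /10 160.192.0.0: MATCH
  /0 0.0.0.0: MATCH
Selected: next-hop 43.245.183.222 via eth2 (matched /10)


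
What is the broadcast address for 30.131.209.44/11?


Network: 30.128.0.0/11
Host bits = 21
Set all host bits to 1:
Broadcast: 30.159.255.255


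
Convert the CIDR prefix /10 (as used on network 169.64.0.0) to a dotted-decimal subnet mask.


/10 means 10 network bits, 22 host bits
Binary: 11111111110000000000000000000000
Mask: 255.192.0.0


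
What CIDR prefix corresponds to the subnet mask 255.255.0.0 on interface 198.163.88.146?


Binary: 11111111.11111111.00000000.00000000
Count leading 1s
Prefix: /16


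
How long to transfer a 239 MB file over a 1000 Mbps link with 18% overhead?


Effective throughput = 1000 * (1 - 18/100) = 820.0 Mbps
File size in Mb = 239 * 8 = 1912 Mb
Time = 1912 / 820.0
Time = 2.3317 seconds


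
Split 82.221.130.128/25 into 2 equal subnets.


New prefix = 25 + 1 = 26
Each subnet has 64 addresses
  82.221.130.128/26
  82.221.130.192/26
Subnets: 82.221.130.128/26, 82.221.130.192/26


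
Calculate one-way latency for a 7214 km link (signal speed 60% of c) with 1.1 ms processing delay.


Speed = 0.6 * 3e5 km/s = 180000 km/s
Propagation delay = 7214 / 180000 = 0.0401 s = 40.0778 ms
Processing delay = 1.1 ms
Total one-way latency = 41.1778 ms


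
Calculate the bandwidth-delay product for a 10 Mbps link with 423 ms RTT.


BDP = bandwidth * RTT
= 10 Mbps * 423 ms
= 10 * 1e6 * 423 / 1000 bits
= 4230000 bits
= 528750 bytes
= 516.3574 KB
BDP = 4230000 bits (528750 bytes)


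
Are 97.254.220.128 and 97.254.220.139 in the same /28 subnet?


Mask: 255.255.255.240
97.254.220.128 AND mask = 97.254.220.128
97.254.220.139 AND mask = 97.254.220.128
Yes, same subnet (97.254.220.128)


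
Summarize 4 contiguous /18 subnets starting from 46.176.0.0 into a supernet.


Original prefix: /18
Number of subnets: 4 = 2^2
New prefix = 18 - 2 = 16
Supernet: 46.176.0.0/16


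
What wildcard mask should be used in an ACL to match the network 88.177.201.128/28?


Subnet mask: 255.255.255.240
Wildcard = 255.255.255.255 - subnet mask
255 - 255 = 0
255 - 255 = 0
255 - 255 = 0
255 - 240 = 15
Wildcard: 0.0.0.15


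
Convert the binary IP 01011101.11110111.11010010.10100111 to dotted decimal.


01011101 = 93
11110111 = 247
11010010 = 210
10100111 = 167
IP: 93.247.210.167


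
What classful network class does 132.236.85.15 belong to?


First octet: 132
Binary: 10000100
10xxxxxx -> Class B (128-191)
Class B, default mask 255.255.0.0 (/16)


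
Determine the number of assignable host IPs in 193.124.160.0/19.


Host bits = 32 - 19 = 13
Total addresses = 2^13 = 8192
Usable = total - 2 (network and broadcast)
Usable hosts: 8190


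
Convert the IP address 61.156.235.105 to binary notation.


61 = 00111101
156 = 10011100
235 = 11101011
105 = 01101001
Binary: 00111101.10011100.11101011.01101001


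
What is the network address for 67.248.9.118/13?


IP:   01000011.11111000.00001001.01110110
Mask: 11111111.11111000.00000000.00000000
AND operation:
Net:  01000011.11111000.00000000.00000000
Network: 67.248.0.0/13


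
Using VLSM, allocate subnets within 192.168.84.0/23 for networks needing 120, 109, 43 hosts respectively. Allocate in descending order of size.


120 hosts -> /25 (126 usable): 192.168.84.0/25
109 hosts -> /25 (126 usable): 192.168.84.128/25
43 hosts -> /26 (62 usable): 192.168.85.0/26
Allocation: 192.168.84.0/25 (120 hosts, 126 usable); 192.168.84.128/25 (109 hosts, 126 usable); 192.168.85.0/26 (43 hosts, 62 usable)


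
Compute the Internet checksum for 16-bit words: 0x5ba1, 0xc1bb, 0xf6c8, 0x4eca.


Sum all words (with carry folding):
+ 0x5ba1 = 0x5ba1
+ 0xc1bb = 0x1d5d
+ 0xf6c8 = 0x1426
+ 0x4eca = 0x62f0
One's complement: ~0x62f0
Checksum = 0x9d0f


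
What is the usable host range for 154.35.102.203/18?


Network: 154.35.64.0
Broadcast: 154.35.127.255
First usable = network + 1
Last usable = broadcast - 1
Range: 154.35.64.1 to 154.35.127.254


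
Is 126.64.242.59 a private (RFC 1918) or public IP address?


RFC 1918 private ranges:
  10.0.0.0/8 (10.0.0.0 - 10.255.255.255)
  172.16.0.0/12 (172.16.0.0 - 172.31.255.255)
  192.168.0.0/16 (192.168.0.0 - 192.168.255.255)
Public (not in any RFC 1918 range)


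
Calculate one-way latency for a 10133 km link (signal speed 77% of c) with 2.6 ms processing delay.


Speed = 0.77 * 3e5 km/s = 231000 km/s
Propagation delay = 10133 / 231000 = 0.0439 s = 43.8658 ms
Processing delay = 2.6 ms
Total one-way latency = 46.4658 ms


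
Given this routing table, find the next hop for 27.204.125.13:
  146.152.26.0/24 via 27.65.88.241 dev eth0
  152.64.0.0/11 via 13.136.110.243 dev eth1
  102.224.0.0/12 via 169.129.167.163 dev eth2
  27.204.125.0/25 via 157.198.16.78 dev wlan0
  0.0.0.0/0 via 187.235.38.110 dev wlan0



Longest prefix match for 27.204.125.13:
  /24 146.152.26.0: no
  /11 152.64.0.0: no
  /12 102.224.0.0: no
  /25 27.204.125.0: MATCH
  /0 0.0.0.0: MATCH
Selected: next-hop 157.198.16.78 via wlan0 (matched /25)


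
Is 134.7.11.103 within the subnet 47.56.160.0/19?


Subnet network: 47.56.160.0
Test IP AND mask: 134.7.0.0
No, 134.7.11.103 is not in 47.56.160.0/19


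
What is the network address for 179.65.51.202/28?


IP:   10110011.01000001.00110011.11001010
Mask: 11111111.11111111.11111111.11110000
AND operation:
Net:  10110011.01000001.00110011.11000000
Network: 179.65.51.192/28


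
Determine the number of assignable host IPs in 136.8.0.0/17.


Host bits = 32 - 17 = 15
Total addresses = 2^15 = 32768
Usable = total - 2 (network and broadcast)
Usable hosts: 32766


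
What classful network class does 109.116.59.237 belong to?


First octet: 109
Binary: 01101101
0xxxxxxx -> Class A (1-126)
Class A, default mask 255.0.0.0 (/8)


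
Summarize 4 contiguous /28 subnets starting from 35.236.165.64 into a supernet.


Original prefix: /28
Number of subnets: 4 = 2^2
New prefix = 28 - 2 = 26
Supernet: 35.236.165.64/26


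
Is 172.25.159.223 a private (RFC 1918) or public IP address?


RFC 1918 private ranges:
  10.0.0.0/8 (10.0.0.0 - 10.255.255.255)
  172.16.0.0/12 (172.16.0.0 - 172.31.255.255)
  192.168.0.0/16 (192.168.0.0 - 192.168.255.255)
Private (in 172.16.0.0/12)


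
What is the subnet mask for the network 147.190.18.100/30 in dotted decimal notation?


/30 means 30 network bits, 2 host bits
Binary: 11111111111111111111111111111100
Mask: 255.255.255.252


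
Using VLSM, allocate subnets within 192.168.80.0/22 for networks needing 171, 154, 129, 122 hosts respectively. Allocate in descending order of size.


171 hosts -> /24 (254 usable): 192.168.80.0/24
154 hosts -> /24 (254 usable): 192.168.81.0/24
129 hosts -> /24 (254 usable): 192.168.82.0/24
122 hosts -> /25 (126 usable): 192.168.83.0/25
Allocation: 192.168.80.0/24 (171 hosts, 254 usable); 192.168.81.0/24 (154 hosts, 254 usable); 192.168.82.0/24 (129 hosts, 254 usable); 192.168.83.0/25 (122 hosts, 126 usable)


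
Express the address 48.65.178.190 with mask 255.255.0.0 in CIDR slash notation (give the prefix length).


Binary: 11111111.11111111.00000000.00000000
Count leading 1s
Prefix: /16


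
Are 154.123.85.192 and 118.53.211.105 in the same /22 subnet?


Mask: 255.255.252.0
154.123.85.192 AND mask = 154.123.84.0
118.53.211.105 AND mask = 118.53.208.0
No, different subnets (154.123.84.0 vs 118.53.208.0)


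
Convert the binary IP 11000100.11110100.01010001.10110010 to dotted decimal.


11000100 = 196
11110100 = 244
01010001 = 81
10110010 = 178
IP: 196.244.81.178


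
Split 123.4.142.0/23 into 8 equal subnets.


New prefix = 23 + 3 = 26
Each subnet has 64 addresses
  123.4.142.0/26
  123.4.142.64/26
  123.4.142.128/26
  123.4.142.192/26
  123.4.143.0/26
  123.4.143.64/26
  123.4.143.128/26
  123.4.143.192/26
Subnets: 123.4.142.0/26, 123.4.142.64/26, 123.4.142.128/26, 123.4.142.192/26, 123.4.143.0/26, 123.4.143.64/26, 123.4.143.128/26, 123.4.143.192/26


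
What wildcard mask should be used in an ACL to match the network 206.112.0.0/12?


Subnet mask: 255.240.0.0
Wildcard = 255.255.255.255 - subnet mask
255 - 255 = 0
255 - 240 = 15
255 - 0 = 255
255 - 0 = 255
Wildcard: 0.15.255.255


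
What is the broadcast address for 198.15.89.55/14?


Network: 198.12.0.0/14
Host bits = 18
Set all host bits to 1:
Broadcast: 198.15.255.255


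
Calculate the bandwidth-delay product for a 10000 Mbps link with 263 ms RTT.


BDP = bandwidth * RTT
= 10000 Mbps * 263 ms
= 10000 * 1e6 * 263 / 1000 bits
= 2630000000 bits
= 328750000 bytes
= 321044.9219 KB
BDP = 2630000000 bits (328750000 bytes)


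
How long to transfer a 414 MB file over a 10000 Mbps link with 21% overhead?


Effective throughput = 10000 * (1 - 21/100) = 7900 Mbps
File size in Mb = 414 * 8 = 3312 Mb
Time = 3312 / 7900
Time = 0.4192 seconds


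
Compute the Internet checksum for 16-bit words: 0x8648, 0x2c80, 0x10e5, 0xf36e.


Sum all words (with carry folding):
+ 0x8648 = 0x8648
+ 0x2c80 = 0xb2c8
+ 0x10e5 = 0xc3ad
+ 0xf36e = 0xb71c
One's complement: ~0xb71c
Checksum = 0x48e3


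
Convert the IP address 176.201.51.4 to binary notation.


176 = 10110000
201 = 11001001
51 = 00110011
4 = 00000100
Binary: 10110000.11001001.00110011.00000100


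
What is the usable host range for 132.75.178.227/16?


Network: 132.75.0.0
Broadcast: 132.75.255.255
First usable = network + 1
Last usable = broadcast - 1
Range: 132.75.0.1 to 132.75.255.254


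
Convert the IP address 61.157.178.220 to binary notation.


61 = 00111101
157 = 10011101
178 = 10110010
220 = 11011100
Binary: 00111101.10011101.10110010.11011100


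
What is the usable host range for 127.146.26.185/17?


Network: 127.146.0.0
Broadcast: 127.146.127.255
First usable = network + 1
Last usable = broadcast - 1
Range: 127.146.0.1 to 127.146.127.254


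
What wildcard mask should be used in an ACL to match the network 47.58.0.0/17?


Subnet mask: 255.255.128.0
Wildcard = 255.255.255.255 - subnet mask
255 - 255 = 0
255 - 255 = 0
255 - 128 = 127
255 - 0 = 255
Wildcard: 0.0.127.255


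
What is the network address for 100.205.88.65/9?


IP:   01100100.11001101.01011000.01000001
Mask: 11111111.10000000.00000000.00000000
AND operation:
Net:  01100100.10000000.00000000.00000000
Network: 100.128.0.0/9


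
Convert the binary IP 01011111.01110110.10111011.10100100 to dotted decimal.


01011111 = 95
01110110 = 118
10111011 = 187
10100100 = 164
IP: 95.118.187.164


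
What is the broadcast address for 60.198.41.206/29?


Network: 60.198.41.200/29
Host bits = 3
Set all host bits to 1:
Broadcast: 60.198.41.207


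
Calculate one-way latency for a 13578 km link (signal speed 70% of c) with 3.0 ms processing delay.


Speed = 0.7 * 3e5 km/s = 210000 km/s
Propagation delay = 13578 / 210000 = 0.0647 s = 64.6571 ms
Processing delay = 3.0 ms
Total one-way latency = 67.6571 ms


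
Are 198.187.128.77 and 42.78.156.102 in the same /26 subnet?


Mask: 255.255.255.192
198.187.128.77 AND mask = 198.187.128.64
42.78.156.102 AND mask = 42.78.156.64
No, different subnets (198.187.128.64 vs 42.78.156.64)


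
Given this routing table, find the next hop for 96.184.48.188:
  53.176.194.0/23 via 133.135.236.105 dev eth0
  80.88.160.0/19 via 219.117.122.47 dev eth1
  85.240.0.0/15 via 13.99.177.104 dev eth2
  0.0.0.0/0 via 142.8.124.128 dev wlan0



Longest prefix match for 96.184.48.188:
  /23 53.176.194.0: no
  /19 80.88.160.0: no
  /15 85.240.0.0: no
  /0 0.0.0.0: MATCH
Selected: next-hop 142.8.124.128 via wlan0 (matched /0)


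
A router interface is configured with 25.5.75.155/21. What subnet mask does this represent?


/21 means 21 network bits, 11 host bits
Binary: 11111111111111111111100000000000
Mask: 255.255.248.0


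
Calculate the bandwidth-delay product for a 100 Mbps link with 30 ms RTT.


BDP = bandwidth * RTT
= 100 Mbps * 30 ms
= 100 * 1e6 * 30 / 1000 bits
= 3000000 bits
= 375000 bytes
= 366.2109 KB
BDP = 3000000 bits (375000 bytes)


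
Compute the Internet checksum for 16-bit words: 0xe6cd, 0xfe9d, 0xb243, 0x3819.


Sum all words (with carry folding):
+ 0xe6cd = 0xe6cd
+ 0xfe9d = 0xe56b
+ 0xb243 = 0x97af
+ 0x3819 = 0xcfc8
One's complement: ~0xcfc8
Checksum = 0x3037


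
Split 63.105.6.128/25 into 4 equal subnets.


New prefix = 25 + 2 = 27
Each subnet has 32 addresses
  63.105.6.128/27
  63.105.6.160/27
  63.105.6.192/27
  63.105.6.224/27
Subnets: 63.105.6.128/27, 63.105.6.160/27, 63.105.6.192/27, 63.105.6.224/27


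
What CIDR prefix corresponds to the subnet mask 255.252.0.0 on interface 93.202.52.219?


Binary: 11111111.11111100.00000000.00000000
Count leading 1s
Prefix: /14


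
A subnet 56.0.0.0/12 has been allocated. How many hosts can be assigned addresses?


Host bits = 32 - 12 = 20
Total addresses = 2^20 = 1048576
Usable = total - 2 (network and broadcast)
Usable hosts: 1048574


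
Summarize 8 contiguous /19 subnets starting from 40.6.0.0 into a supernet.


Original prefix: /19
Number of subnets: 8 = 2^3
New prefix = 19 - 3 = 16
Supernet: 40.6.0.0/16


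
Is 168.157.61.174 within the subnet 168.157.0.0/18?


Subnet network: 168.157.0.0
Test IP AND mask: 168.157.0.0
Yes, 168.157.61.174 is in 168.157.0.0/18


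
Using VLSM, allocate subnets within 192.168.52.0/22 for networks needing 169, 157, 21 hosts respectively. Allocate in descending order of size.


169 hosts -> /24 (254 usable): 192.168.52.0/24
157 hosts -> /24 (254 usable): 192.168.53.0/24
21 hosts -> /27 (30 usable): 192.168.54.0/27
Allocation: 192.168.52.0/24 (169 hosts, 254 usable); 192.168.53.0/24 (157 hosts, 254 usable); 192.168.54.0/27 (21 hosts, 30 usable)


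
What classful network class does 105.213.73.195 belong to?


First octet: 105
Binary: 01101001
0xxxxxxx -> Class A (1-126)
Class A, default mask 255.0.0.0 (/8)


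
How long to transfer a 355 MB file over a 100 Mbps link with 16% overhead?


Effective throughput = 100 * (1 - 16/100) = 84 Mbps
File size in Mb = 355 * 8 = 2840 Mb
Time = 2840 / 84
Time = 33.8095 seconds


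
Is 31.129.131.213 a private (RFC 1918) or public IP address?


RFC 1918 private ranges:
  10.0.0.0/8 (10.0.0.0 - 10.255.255.255)
  172.16.0.0/12 (172.16.0.0 - 172.31.255.255)
  192.168.0.0/16 (192.168.0.0 - 192.168.255.255)
Public (not in any RFC 1918 range)


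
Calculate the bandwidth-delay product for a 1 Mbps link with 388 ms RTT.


BDP = bandwidth * RTT
= 1 Mbps * 388 ms
= 1 * 1e6 * 388 / 1000 bits
= 388000 bits
= 48500 bytes
= 47.3633 KB
BDP = 388000 bits (48500 bytes)


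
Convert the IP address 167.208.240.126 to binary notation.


167 = 10100111
208 = 11010000
240 = 11110000
126 = 01111110
Binary: 10100111.11010000.11110000.01111110


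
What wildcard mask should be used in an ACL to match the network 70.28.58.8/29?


Subnet mask: 255.255.255.248
Wildcard = 255.255.255.255 - subnet mask
255 - 255 = 0
255 - 255 = 0
255 - 255 = 0
255 - 248 = 7
Wildcard: 0.0.0.7


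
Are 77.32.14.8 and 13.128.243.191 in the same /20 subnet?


Mask: 255.255.240.0
77.32.14.8 AND mask = 77.32.0.0
13.128.243.191 AND mask = 13.128.240.0
No, different subnets (77.32.0.0 vs 13.128.240.0)


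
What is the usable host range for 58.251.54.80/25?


Network: 58.251.54.0
Broadcast: 58.251.54.127
First usable = network + 1
Last usable = broadcast - 1
Range: 58.251.54.1 to 58.251.54.126


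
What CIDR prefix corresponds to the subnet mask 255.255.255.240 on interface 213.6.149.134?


Binary: 11111111.11111111.11111111.11110000
Count leading 1s
Prefix: /28


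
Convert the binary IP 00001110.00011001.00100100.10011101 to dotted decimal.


00001110 = 14
00011001 = 25
00100100 = 36
10011101 = 157
IP: 14.25.36.157


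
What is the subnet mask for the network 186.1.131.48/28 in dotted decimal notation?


/28 means 28 network bits, 4 host bits
Binary: 11111111111111111111111111110000
Mask: 255.255.255.240


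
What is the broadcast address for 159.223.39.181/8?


Network: 159.0.0.0/8
Host bits = 24
Set all host bits to 1:
Broadcast: 159.255.255.255


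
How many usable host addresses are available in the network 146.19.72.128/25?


Host bits = 32 - 25 = 7
Total addresses = 2^7 = 128
Usable = total - 2 (network and broadcast)
Usable hosts: 126


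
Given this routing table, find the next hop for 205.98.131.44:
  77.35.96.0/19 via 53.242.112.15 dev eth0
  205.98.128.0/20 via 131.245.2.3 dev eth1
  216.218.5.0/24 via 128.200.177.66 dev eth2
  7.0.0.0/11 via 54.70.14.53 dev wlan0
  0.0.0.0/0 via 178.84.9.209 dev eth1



Longest prefix match for 205.98.131.44:
  /19 77.35.96.0: no
  /20 205.98.128.0: MATCH
  /24 216.218.5.0: no
  /11 7.0.0.0: no
  /0 0.0.0.0: MATCH
Selected: next-hop 131.245.2.3 via eth1 (matched /20)


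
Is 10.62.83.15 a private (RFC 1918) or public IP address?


RFC 1918 private ranges:
  10.0.0.0/8 (10.0.0.0 - 10.255.255.255)
  172.16.0.0/12 (172.16.0.0 - 172.31.255.255)
  192.168.0.0/16 (192.168.0.0 - 192.168.255.255)
Private (in 10.0.0.0/8)


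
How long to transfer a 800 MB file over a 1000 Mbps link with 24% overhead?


Effective throughput = 1000 * (1 - 24/100) = 760 Mbps
File size in Mb = 800 * 8 = 6400 Mb
Time = 6400 / 760
Time = 8.4211 seconds


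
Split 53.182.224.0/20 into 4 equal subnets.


New prefix = 20 + 2 = 22
Each subnet has 1024 addresses
  53.182.224.0/22
  53.182.228.0/22
  53.182.232.0/22
  53.182.236.0/22
Subnets: 53.182.224.0/22, 53.182.228.0/22, 53.182.232.0/22, 53.182.236.0/22


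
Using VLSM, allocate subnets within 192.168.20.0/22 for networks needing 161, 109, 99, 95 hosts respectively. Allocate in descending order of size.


161 hosts -> /24 (254 usable): 192.168.20.0/24
109 hosts -> /25 (126 usable): 192.168.21.0/25
99 hosts -> /25 (126 usable): 192.168.21.128/25
95 hosts -> /25 (126 usable): 192.168.22.0/25
Allocation: 192.168.20.0/24 (161 hosts, 254 usable); 192.168.21.0/25 (109 hosts, 126 usable); 192.168.21.128/25 (99 hosts, 126 usable); 192.168.22.0/25 (95 hosts, 126 usable)


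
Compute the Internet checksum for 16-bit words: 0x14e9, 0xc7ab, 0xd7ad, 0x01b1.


Sum all words (with carry folding):
+ 0x14e9 = 0x14e9
+ 0xc7ab = 0xdc94
+ 0xd7ad = 0xb442
+ 0x01b1 = 0xb5f3
One's complement: ~0xb5f3
Checksum = 0x4a0c


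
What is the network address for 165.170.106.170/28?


IP:   10100101.10101010.01101010.10101010
Mask: 11111111.11111111.11111111.11110000
AND operation:
Net:  10100101.10101010.01101010.10100000
Network: 165.170.106.160/28


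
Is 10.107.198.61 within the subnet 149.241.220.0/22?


Subnet network: 149.241.220.0
Test IP AND mask: 10.107.196.0
No, 10.107.198.61 is not in 149.241.220.0/22


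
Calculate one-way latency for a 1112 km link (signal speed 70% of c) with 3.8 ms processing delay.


Speed = 0.7 * 3e5 km/s = 210000 km/s
Propagation delay = 1112 / 210000 = 0.0053 s = 5.2952 ms
Processing delay = 3.8 ms
Total one-way latency = 9.0952 ms


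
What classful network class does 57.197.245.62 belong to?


First octet: 57
Binary: 00111001
0xxxxxxx -> Class A (1-126)
Class A, default mask 255.0.0.0 (/8)


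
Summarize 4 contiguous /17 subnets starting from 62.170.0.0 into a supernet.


Original prefix: /17
Number of subnets: 4 = 2^2
New prefix = 17 - 2 = 15
Supernet: 62.170.0.0/15


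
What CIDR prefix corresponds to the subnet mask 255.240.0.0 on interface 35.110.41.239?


Binary: 11111111.11110000.00000000.00000000
Count leading 1s
Prefix: /12


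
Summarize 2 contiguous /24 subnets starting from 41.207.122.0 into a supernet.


Original prefix: /24
Number of subnets: 2 = 2^1
New prefix = 24 - 1 = 23
Supernet: 41.207.122.0/23


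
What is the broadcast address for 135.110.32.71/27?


Network: 135.110.32.64/27
Host bits = 5
Set all host bits to 1:
Broadcast: 135.110.32.95


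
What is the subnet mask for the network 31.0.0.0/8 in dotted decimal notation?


/8 means 8 network bits, 24 host bits
Binary: 11111111000000000000000000000000
Mask: 255.0.0.0


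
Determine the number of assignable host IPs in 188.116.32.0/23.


Host bits = 32 - 23 = 9
Total addresses = 2^9 = 512
Usable = total - 2 (network and broadcast)
Usable hosts: 510


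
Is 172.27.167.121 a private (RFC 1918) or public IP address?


RFC 1918 private ranges:
  10.0.0.0/8 (10.0.0.0 - 10.255.255.255)
  172.16.0.0/12 (172.16.0.0 - 172.31.255.255)
  192.168.0.0/16 (192.168.0.0 - 192.168.255.255)
Private (in 172.16.0.0/12)


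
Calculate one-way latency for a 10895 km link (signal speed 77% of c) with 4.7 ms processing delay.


Speed = 0.77 * 3e5 km/s = 231000 km/s
Propagation delay = 10895 / 231000 = 0.0472 s = 47.1645 ms
Processing delay = 4.7 ms
Total one-way latency = 51.8645 ms


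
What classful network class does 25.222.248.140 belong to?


First octet: 25
Binary: 00011001
0xxxxxxx -> Class A (1-126)
Class A, default mask 255.0.0.0 (/8)


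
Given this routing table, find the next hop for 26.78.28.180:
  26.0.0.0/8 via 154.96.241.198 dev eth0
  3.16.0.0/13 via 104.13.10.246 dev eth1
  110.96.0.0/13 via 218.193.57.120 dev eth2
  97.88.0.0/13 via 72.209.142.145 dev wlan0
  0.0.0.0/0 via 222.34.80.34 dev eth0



Longest prefix match for 26.78.28.180:
  /8 26.0.0.0: MATCH
  /13 3.16.0.0: no
  /13 110.96.0.0: no
  /13 97.88.0.0: no
  /0 0.0.0.0: MATCH
Selected: next-hop 154.96.241.198 via eth0 (matched /8)


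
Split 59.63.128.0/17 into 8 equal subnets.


New prefix = 17 + 3 = 20
Each subnet has 4096 addresses
  59.63.128.0/20
  59.63.144.0/20
  59.63.160.0/20
  59.63.176.0/20
  59.63.192.0/20
  59.63.208.0/20
  59.63.224.0/20
  59.63.240.0/20
Subnets: 59.63.128.0/20, 59.63.144.0/20, 59.63.160.0/20, 59.63.176.0/20, 59.63.192.0/20, 59.63.208.0/20, 59.63.224.0/20, 59.63.240.0/20


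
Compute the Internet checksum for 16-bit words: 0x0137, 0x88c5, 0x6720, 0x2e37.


Sum all words (with carry folding):
+ 0x0137 = 0x0137
+ 0x88c5 = 0x89fc
+ 0x6720 = 0xf11c
+ 0x2e37 = 0x1f54
One's complement: ~0x1f54
Checksum = 0xe0ab


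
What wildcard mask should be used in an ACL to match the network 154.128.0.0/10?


Subnet mask: 255.192.0.0
Wildcard = 255.255.255.255 - subnet mask
255 - 255 = 0
255 - 192 = 63
255 - 0 = 255
255 - 0 = 255
Wildcard: 0.63.255.255


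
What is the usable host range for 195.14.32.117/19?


Network: 195.14.32.0
Broadcast: 195.14.63.255
First usable = network + 1
Last usable = broadcast - 1
Range: 195.14.32.1 to 195.14.63.254


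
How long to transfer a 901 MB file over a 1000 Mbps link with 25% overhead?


Effective throughput = 1000 * (1 - 25/100) = 750 Mbps
File size in Mb = 901 * 8 = 7208 Mb
Time = 7208 / 750
Time = 9.6107 seconds


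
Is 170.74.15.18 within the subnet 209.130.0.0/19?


Subnet network: 209.130.0.0
Test IP AND mask: 170.74.0.0
No, 170.74.15.18 is not in 209.130.0.0/19


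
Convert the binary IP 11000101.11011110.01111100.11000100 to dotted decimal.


11000101 = 197
11011110 = 222
01111100 = 124
11000100 = 196
IP: 197.222.124.196


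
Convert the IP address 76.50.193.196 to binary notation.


76 = 01001100
50 = 00110010
193 = 11000001
196 = 11000100
Binary: 01001100.00110010.11000001.11000100


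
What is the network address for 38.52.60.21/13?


IP:   00100110.00110100.00111100.00010101
Mask: 11111111.11111000.00000000.00000000
AND operation:
Net:  00100110.00110000.00000000.00000000
Network: 38.48.0.0/13


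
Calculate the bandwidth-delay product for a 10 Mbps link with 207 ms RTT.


BDP = bandwidth * RTT
= 10 Mbps * 207 ms
= 10 * 1e6 * 207 / 1000 bits
= 2070000 bits
= 258750 bytes
= 252.6855 KB
BDP = 2070000 bits (258750 bytes)


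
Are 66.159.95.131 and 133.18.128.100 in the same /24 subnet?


Mask: 255.255.255.0
66.159.95.131 AND mask = 66.159.95.0
133.18.128.100 AND mask = 133.18.128.0
No, different subnets (66.159.95.0 vs 133.18.128.0)


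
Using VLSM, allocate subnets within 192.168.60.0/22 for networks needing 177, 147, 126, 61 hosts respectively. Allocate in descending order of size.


177 hosts -> /24 (254 usable): 192.168.60.0/24
147 hosts -> /24 (254 usable): 192.168.61.0/24
126 hosts -> /25 (126 usable): 192.168.62.0/25
61 hosts -> /26 (62 usable): 192.168.62.128/26
Allocation: 192.168.60.0/24 (177 hosts, 254 usable); 192.168.61.0/24 (147 hosts, 254 usable); 192.168.62.0/25 (126 hosts, 126 usable); 192.168.62.128/26 (61 hosts, 62 usable)


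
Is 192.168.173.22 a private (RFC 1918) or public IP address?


RFC 1918 private ranges:
  10.0.0.0/8 (10.0.0.0 - 10.255.255.255)
  172.16.0.0/12 (172.16.0.0 - 172.31.255.255)
  192.168.0.0/16 (192.168.0.0 - 192.168.255.255)
Private (in 192.168.0.0/16)


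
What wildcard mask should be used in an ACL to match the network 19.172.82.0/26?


Subnet mask: 255.255.255.192
Wildcard = 255.255.255.255 - subnet mask
255 - 255 = 0
255 - 255 = 0
255 - 255 = 0
255 - 192 = 63
Wildcard: 0.0.0.63


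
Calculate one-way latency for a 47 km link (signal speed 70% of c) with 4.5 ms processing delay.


Speed = 0.7 * 3e5 km/s = 210000 km/s
Propagation delay = 47 / 210000 = 0.0002 s = 0.2238 ms
Processing delay = 4.5 ms
Total one-way latency = 4.7238 ms


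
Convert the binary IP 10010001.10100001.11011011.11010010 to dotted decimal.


10010001 = 145
10100001 = 161
11011011 = 219
11010010 = 210
IP: 145.161.219.210


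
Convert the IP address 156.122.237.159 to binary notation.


156 = 10011100
122 = 01111010
237 = 11101101
159 = 10011111
Binary: 10011100.01111010.11101101.10011111


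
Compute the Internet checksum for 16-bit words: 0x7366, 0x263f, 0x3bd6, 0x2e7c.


Sum all words (with carry folding):
+ 0x7366 = 0x7366
+ 0x263f = 0x99a5
+ 0x3bd6 = 0xd57b
+ 0x2e7c = 0x03f8
One's complement: ~0x03f8
Checksum = 0xfc07


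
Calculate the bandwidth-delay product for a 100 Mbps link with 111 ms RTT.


BDP = bandwidth * RTT
= 100 Mbps * 111 ms
= 100 * 1e6 * 111 / 1000 bits
= 11100000 bits
= 1387500 bytes
= 1354.9805 KB
BDP = 11100000 bits (1387500 bytes)


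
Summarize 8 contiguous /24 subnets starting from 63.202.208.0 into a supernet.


Original prefix: /24
Number of subnets: 8 = 2^3
New prefix = 24 - 3 = 21
Supernet: 63.202.208.0/21


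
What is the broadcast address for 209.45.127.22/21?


Network: 209.45.120.0/21
Host bits = 11
Set all host bits to 1:
Broadcast: 209.45.127.255


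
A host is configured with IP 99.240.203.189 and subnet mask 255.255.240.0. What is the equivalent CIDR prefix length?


Binary: 11111111.11111111.11110000.00000000
Count leading 1s
Prefix: /20


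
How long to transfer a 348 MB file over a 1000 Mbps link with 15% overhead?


Effective throughput = 1000 * (1 - 15/100) = 850 Mbps
File size in Mb = 348 * 8 = 2784 Mb
Time = 2784 / 850
Time = 3.2753 seconds


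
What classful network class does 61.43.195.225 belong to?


First octet: 61
Binary: 00111101
0xxxxxxx -> Class A (1-126)
Class A, default mask 255.0.0.0 (/8)


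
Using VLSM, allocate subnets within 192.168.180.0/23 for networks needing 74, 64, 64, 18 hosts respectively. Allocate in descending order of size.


74 hosts -> /25 (126 usable): 192.168.180.0/25
64 hosts -> /25 (126 usable): 192.168.180.128/25
64 hosts -> /25 (126 usable): 192.168.181.0/25
18 hosts -> /27 (30 usable): 192.168.181.128/27
Allocation: 192.168.180.0/25 (74 hosts, 126 usable); 192.168.180.128/25 (64 hosts, 126 usable); 192.168.181.0/25 (64 hosts, 126 usable); 192.168.181.128/27 (18 hosts, 30 usable)


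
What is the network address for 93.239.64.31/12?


IP:   01011101.11101111.01000000.00011111
Mask: 11111111.11110000.00000000.00000000
AND operation:
Net:  01011101.11100000.00000000.00000000
Network: 93.224.0.0/12


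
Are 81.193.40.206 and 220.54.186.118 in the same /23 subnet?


Mask: 255.255.254.0
81.193.40.206 AND mask = 81.193.40.0
220.54.186.118 AND mask = 220.54.186.0
No, different subnets (81.193.40.0 vs 220.54.186.0)


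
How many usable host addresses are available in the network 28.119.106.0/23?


Host bits = 32 - 23 = 9
Total addresses = 2^9 = 512
Usable = total - 2 (network and broadcast)
Usable hosts: 510


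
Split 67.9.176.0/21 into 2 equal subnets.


New prefix = 21 + 1 = 22
Each subnet has 1024 addresses
  67.9.176.0/22
  67.9.180.0/22
Subnets: 67.9.176.0/22, 67.9.180.0/22


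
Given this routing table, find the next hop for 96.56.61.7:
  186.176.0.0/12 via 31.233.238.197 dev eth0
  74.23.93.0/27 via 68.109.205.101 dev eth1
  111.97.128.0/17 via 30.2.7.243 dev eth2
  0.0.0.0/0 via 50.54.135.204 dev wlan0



Longest prefix match for 96.56.61.7:
  /12 186.176.0.0: no
  /27 74.23.93.0: no
  /17 111.97.128.0: no
  /0 0.0.0.0: MATCH
Selected: next-hop 50.54.135.204 via wlan0 (matched /0)


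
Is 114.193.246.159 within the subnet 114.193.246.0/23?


Subnet network: 114.193.246.0
Test IP AND mask: 114.193.246.0
Yes, 114.193.246.159 is in 114.193.246.0/23


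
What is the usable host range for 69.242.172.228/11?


Network: 69.224.0.0
Broadcast: 69.255.255.255
First usable = network + 1
Last usable = broadcast - 1
Range: 69.224.0.1 to 69.255.255.254


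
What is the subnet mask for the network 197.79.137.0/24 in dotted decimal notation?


/24 means 24 network bits, 8 host bits
Binary: 11111111111111111111111100000000
Mask: 255.255.255.0
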